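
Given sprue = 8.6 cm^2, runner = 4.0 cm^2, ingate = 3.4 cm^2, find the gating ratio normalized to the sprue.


Sprue:Runner:Ingate = 1 : 4.0/8.6 : 3.4/8.6 = 1:0.47:0.40

Answer: 1:0.47:0.40


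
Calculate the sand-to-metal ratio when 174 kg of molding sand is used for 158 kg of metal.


Formula: Sand-to-Metal Ratio = W_sand / W_metal
Ratio = 174 kg / 158 kg = 1.1013


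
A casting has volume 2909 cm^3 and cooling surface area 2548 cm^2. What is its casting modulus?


Formula: Casting Modulus M = V / A
M = 2909 cm^3 / 2548 cm^2 = 1.1417 cm

Answer: 1.1417 cm


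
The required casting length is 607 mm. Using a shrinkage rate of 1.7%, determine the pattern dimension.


Formula: L_pattern = L_casting * (1 + shrinkage_rate/100)
Shrinkage factor = 1 + 1.7/100 = 1.017
L_pattern = 607 mm * 1.017 = 617.3190 mm

Answer: 617.3190 mm


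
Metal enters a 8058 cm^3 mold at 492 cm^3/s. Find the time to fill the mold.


Formula: t_fill = V_mold / Q_flow
t = 8058 cm^3 / 492 cm^3/s = 16.3780 s

Answer: 16.3780 s


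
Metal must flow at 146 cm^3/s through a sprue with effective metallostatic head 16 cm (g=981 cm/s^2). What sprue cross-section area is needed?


Formula: v = sqrt(2*g*h), A = Q/v
Velocity: v = sqrt(2 * 981 * 16) = sqrt(31392) = 177.1779 cm/s
Sprue area: A = Q / v = 146 / 177.1779 = 0.8240 cm^2

0.8240 cm^2


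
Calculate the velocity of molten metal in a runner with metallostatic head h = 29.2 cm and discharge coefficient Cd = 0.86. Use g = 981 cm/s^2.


Formula: v = Cd * sqrt(2 * g * h)  (Torricelli with discharge coefficient)
2*g*h = 2 * 981 * 29.2 = 57290.4 cm^2/s^2
sqrt(57290.4) = 239.35413 cm/s
v = 0.86 * 239.35413 = 205.8446 cm/s

Answer: 205.8446 cm/s


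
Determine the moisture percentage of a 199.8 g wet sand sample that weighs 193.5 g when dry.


Formula: MC = (W_wet - W_dry) / W_wet * 100
Water mass = 199.8 - 193.5 = 6.3 g
MC = 6.3 / 199.8 * 100 = 3.1532%

Final answer: 3.1532%


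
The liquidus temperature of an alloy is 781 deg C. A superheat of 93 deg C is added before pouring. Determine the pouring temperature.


Formula: T_pour = T_melt + Superheat
T_pour = 781 + 93 = 874 deg C

Answer: 874 deg C


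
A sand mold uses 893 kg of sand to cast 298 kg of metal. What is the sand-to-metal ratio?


Formula: Sand-to-Metal Ratio = W_sand / W_metal
Ratio = 893 kg / 298 kg = 2.9966

Final answer: 2.9966


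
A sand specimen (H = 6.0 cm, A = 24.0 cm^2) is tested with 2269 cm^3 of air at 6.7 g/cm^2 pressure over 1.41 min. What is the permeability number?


Formula: Permeability Number P = (V * H) / (p * A * t)
Numerator: V * H = 2269 * 6.0 = 13614.0
Denominator: p * A * t = 6.7 * 24.0 * 1.41 = 226.728
P = 13614.0 / 226.728 = 60.0455

Answer: 60.0455


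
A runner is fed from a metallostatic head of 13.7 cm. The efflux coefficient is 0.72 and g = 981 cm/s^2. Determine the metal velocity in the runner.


Formula: v = Cd * sqrt(2 * g * h)  (Torricelli with discharge coefficient)
2*g*h = 2 * 981 * 13.7 = 26879.4 cm^2/s^2
sqrt(26879.4) = 163.94938 cm/s
v = 0.72 * 163.94938 = 118.0436 cm/s

Final answer: 118.0436 cm/s


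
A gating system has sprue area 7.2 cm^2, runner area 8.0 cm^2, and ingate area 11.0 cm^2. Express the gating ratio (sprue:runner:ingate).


Sprue:Runner:Ingate = 1 : 8.0/7.2 : 11.0/7.2 = 1:1.11:1.53


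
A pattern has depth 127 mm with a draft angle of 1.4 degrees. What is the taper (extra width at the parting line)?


Formula: taper = depth * tan(draft_angle)
tan(1.4 deg) = 0.0244395
taper = 127 mm * 0.0244395 = 3.1038 mm

Answer: 3.1038 mm


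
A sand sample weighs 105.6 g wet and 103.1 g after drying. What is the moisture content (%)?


Formula: MC = (W_wet - W_dry) / W_wet * 100
Water mass = 105.6 - 103.1 = 2.5 g
MC = 2.5 / 105.6 * 100 = 2.3674%


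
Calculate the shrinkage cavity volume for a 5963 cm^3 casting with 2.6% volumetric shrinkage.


Formula: V_shrink = V_casting * shrinkage_pct / 100
V_shrink = 5963 cm^3 * 2.6 / 100 = 155.0380 cm^3

Answer: 155.0380 cm^3


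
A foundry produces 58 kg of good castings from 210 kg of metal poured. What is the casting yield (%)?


Formula: Casting Yield = (W_good / W_total) * 100
Yield = (58 kg / 210 kg) * 100 = 27.6190%

Answer: 27.6190%


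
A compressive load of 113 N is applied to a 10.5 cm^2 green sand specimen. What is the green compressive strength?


Formula: Compressive Strength = Force / Area
Strength = 113 N / 10.5 cm^2 = 10.7619 N/cm^2

Final answer: 10.7619 N/cm^2


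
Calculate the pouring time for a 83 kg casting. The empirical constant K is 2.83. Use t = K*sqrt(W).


Formula: t = K * sqrt(W)
sqrt(W) = sqrt(83) = 9.11043
t = 2.83 * 9.11043 = 25.7825 s

Answer: 25.7825 s


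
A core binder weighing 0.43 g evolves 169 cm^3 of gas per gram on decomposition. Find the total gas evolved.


Formula: V_gas = W_binder * gas_evolution_rate
V = 0.43 g * 169 cm^3/g = 72.6700 cm^3

Answer: 72.6700 cm^3


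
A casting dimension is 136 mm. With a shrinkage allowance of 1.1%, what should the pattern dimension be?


Formula: L_pattern = L_casting * (1 + shrinkage_rate/100)
Shrinkage factor = 1 + 1.1/100 = 1.011
L_pattern = 136 mm * 1.011 = 137.4960 mm

137.4960 mm


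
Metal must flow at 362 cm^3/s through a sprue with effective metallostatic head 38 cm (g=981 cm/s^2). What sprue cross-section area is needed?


Formula: v = sqrt(2*g*h), A = Q/v
Velocity: v = sqrt(2 * 981 * 38) = sqrt(74556) = 273.0494 cm/s
Sprue area: A = Q / v = 362 / 273.0494 = 1.3258 cm^2

Answer: 1.3258 cm^2


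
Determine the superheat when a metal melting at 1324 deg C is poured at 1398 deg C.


Formula: Superheat = T_pour - T_melt
Superheat = 1398 - 1324 = 74 deg C

Answer: 74 deg C


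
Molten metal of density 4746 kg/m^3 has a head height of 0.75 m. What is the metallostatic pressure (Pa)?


Formula: P = rho * g * h
rho * g = 4746 * 9.81 = 46558.26 N/m^3
P = 46558.26 * 0.75 = 34918.6950 Pa

34918.6950 Pa


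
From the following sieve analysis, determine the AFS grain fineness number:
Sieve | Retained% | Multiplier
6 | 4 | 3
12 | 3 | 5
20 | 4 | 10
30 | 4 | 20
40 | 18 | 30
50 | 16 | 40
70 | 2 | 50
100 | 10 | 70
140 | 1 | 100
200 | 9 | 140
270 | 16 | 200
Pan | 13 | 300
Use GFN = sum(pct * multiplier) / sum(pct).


Formula: GFN = sum(pct * multiplier) / sum(pct)
sum(pct * multiplier) = 10587
sum(pct) = 100
GFN = 10587 / 100 = 105.87

Final answer: 105.87


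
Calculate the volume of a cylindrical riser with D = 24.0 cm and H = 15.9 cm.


Formula: V = pi * (D/2)^2 * H  (cylinder volume)
Radius = D/2 = 24.0/2 = 12.0 cm
V = pi * 12.0^2 * 15.9 = 7192.9905 cm^3

Answer: 7192.9905 cm^3


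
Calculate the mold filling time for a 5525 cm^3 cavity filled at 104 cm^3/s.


Formula: t_fill = V_mold / Q_flow
t = 5525 cm^3 / 104 cm^3/s = 53.1250 s

Final answer: 53.1250 s


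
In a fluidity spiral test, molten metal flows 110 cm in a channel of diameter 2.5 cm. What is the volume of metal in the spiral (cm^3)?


Formula: V = pi * (d/2)^2 * L  (cylinder volume)
Radius = 2.5/2 = 1.25 cm
V = pi * 1.25^2 * 110 = 539.9612 cm^3


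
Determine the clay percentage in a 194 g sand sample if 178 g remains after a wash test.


Formula: Clay% = (W_total - W_washed) / W_total * 100
Clay mass = 194 - 178 = 16 g
Clay% = 16 / 194 * 100 = 8.2474%

Answer: 8.2474%


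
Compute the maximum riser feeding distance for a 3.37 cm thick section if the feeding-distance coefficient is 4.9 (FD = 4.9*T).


Formula: FD = 4.9 * T  (riser feeding-distance rule)
FD = 4.9 * 3.37 cm = 16.5130 cm


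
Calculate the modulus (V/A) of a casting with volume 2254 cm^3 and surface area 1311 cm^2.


Formula: Casting Modulus M = V / A
M = 2254 cm^3 / 1311 cm^2 = 1.7193 cm

Answer: 1.7193 cm


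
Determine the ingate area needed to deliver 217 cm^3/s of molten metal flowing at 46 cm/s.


Formula: A_ingate = Q / v  (continuity equation)
A = 217 cm^3/s / 46 cm/s = 4.7174 cm^2


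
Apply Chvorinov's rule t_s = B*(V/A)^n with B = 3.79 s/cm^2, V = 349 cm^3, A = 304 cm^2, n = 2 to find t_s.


Formula: t_s = B * (V/A)^n  (Chvorinov's rule, n=2)
Modulus M = V/A = 349/304 = 1.148026 cm
M^2 = 1.148026^2 = 1.317964 cm^2
t_s = 3.79 * 1.317964 = 4.9951 s


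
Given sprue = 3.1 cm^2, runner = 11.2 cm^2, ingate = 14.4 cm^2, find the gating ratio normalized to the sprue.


Sprue:Runner:Ingate = 1 : 11.2/3.1 : 14.4/3.1 = 1:3.61:4.65


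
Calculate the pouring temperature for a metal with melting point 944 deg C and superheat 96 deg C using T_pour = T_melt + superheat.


Formula: T_pour = T_melt + Superheat
T_pour = 944 + 96 = 1040 deg C

Answer: 1040 deg C


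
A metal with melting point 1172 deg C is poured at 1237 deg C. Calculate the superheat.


Formula: Superheat = T_pour - T_melt
Superheat = 1237 - 1172 = 65 deg C

Final answer: 65 deg C


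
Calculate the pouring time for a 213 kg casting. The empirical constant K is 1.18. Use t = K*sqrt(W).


Formula: t = K * sqrt(W)
sqrt(W) = sqrt(213) = 14.59452
t = 1.18 * 14.59452 = 17.2215 s


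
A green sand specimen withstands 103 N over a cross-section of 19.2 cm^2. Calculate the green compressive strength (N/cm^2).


Formula: Compressive Strength = Force / Area
Strength = 103 N / 19.2 cm^2 = 5.3646 N/cm^2


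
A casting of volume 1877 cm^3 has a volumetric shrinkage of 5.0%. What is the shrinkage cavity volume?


Formula: V_shrink = V_casting * shrinkage_pct / 100
V_shrink = 1877 cm^3 * 5.0 / 100 = 93.8500 cm^3

Answer: 93.8500 cm^3


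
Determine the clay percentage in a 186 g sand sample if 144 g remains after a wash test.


Formula: Clay% = (W_total - W_washed) / W_total * 100
Clay mass = 186 - 144 = 42 g
Clay% = 42 / 186 * 100 = 22.5806%

22.5806%


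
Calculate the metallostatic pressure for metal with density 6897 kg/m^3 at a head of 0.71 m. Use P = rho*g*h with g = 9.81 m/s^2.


Formula: P = rho * g * h
rho * g = 6897 * 9.81 = 67659.57 N/m^3
P = 67659.57 * 0.71 = 48038.2947 Pa

Answer: 48038.2947 Pa


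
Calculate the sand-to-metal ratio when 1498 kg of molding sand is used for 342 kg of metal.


Formula: Sand-to-Metal Ratio = W_sand / W_metal
Ratio = 1498 kg / 342 kg = 4.3801


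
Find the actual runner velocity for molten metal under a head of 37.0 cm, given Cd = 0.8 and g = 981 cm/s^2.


Formula: v = Cd * sqrt(2 * g * h)  (Torricelli with discharge coefficient)
2*g*h = 2 * 981 * 37.0 = 72594.0 cm^2/s^2
sqrt(72594.0) = 269.43274 cm/s
v = 0.8 * 269.43274 = 215.5462 cm/s

Final answer: 215.5462 cm/s


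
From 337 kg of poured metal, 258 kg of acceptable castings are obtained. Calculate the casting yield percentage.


Formula: Casting Yield = (W_good / W_total) * 100
Yield = (258 kg / 337 kg) * 100 = 76.5579%


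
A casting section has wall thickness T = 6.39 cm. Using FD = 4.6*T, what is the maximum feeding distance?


Formula: FD = 4.6 * T  (riser feeding-distance rule)
FD = 4.6 * 6.39 cm = 29.3940 cm

Final answer: 29.3940 cm


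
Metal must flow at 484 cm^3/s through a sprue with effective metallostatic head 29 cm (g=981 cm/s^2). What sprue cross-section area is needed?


Formula: v = sqrt(2*g*h), A = Q/v
Velocity: v = sqrt(2 * 981 * 29) = sqrt(56898) = 238.5330 cm/s
Sprue area: A = Q / v = 484 / 238.5330 = 2.0291 cm^2

Answer: 2.0291 cm^2


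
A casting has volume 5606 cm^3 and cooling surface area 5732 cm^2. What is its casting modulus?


Formula: Casting Modulus M = V / A
M = 5606 cm^3 / 5732 cm^2 = 0.9780 cm


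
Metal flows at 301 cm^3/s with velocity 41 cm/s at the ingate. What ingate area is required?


Formula: A_ingate = Q / v  (continuity equation)
A = 301 cm^3/s / 41 cm/s = 7.3415 cm^2

Answer: 7.3415 cm^2


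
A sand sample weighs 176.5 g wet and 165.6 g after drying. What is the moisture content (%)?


Formula: MC = (W_wet - W_dry) / W_wet * 100
Water mass = 176.5 - 165.6 = 10.9 g
MC = 10.9 / 176.5 * 100 = 6.1756%

Answer: 6.1756%


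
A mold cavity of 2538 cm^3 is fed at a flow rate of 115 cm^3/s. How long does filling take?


Formula: t_fill = V_mold / Q_flow
t = 2538 cm^3 / 115 cm^3/s = 22.0696 s


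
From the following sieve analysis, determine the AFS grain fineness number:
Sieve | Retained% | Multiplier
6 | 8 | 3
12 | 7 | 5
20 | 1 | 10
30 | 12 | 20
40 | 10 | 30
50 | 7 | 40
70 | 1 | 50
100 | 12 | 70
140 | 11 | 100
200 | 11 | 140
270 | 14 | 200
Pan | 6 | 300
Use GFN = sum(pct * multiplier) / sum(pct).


Formula: GFN = sum(pct * multiplier) / sum(pct)
sum(pct * multiplier) = 9019
sum(pct) = 100
GFN = 9019 / 100 = 90.19

90.19


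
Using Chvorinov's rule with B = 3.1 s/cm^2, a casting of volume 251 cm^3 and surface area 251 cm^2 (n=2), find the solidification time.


Formula: t_s = B * (V/A)^n  (Chvorinov's rule, n=2)
Modulus M = V/A = 251/251 = 1.000000 cm
M^2 = 1.000000^2 = 1.000000 cm^2
t_s = 3.1 * 1.000000 = 3.1000 s


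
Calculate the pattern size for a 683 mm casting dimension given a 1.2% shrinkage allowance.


Formula: L_pattern = L_casting * (1 + shrinkage_rate/100)
Shrinkage factor = 1 + 1.2/100 = 1.012
L_pattern = 683 mm * 1.012 = 691.1960 mm

691.1960 mm


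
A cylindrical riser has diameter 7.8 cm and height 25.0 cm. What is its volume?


Formula: V = pi * (D/2)^2 * H  (cylinder volume)
Radius = D/2 = 7.8/2 = 3.9 cm
V = pi * 3.9^2 * 25.0 = 1194.5906 cm^3

1194.5906 cm^3


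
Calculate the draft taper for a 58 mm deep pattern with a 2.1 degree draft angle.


Formula: taper = depth * tan(draft_angle)
tan(2.1 deg) = 0.0366683
taper = 58 mm * 0.0366683 = 2.1268 mm

Final answer: 2.1268 mm


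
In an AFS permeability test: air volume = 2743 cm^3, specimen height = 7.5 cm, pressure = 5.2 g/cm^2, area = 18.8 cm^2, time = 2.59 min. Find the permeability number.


Formula: Permeability Number P = (V * H) / (p * A * t)
Numerator: V * H = 2743 * 7.5 = 20572.5
Denominator: p * A * t = 5.2 * 18.8 * 2.59 = 253.1984
P = 20572.5 / 253.1984 = 81.2505

81.2505


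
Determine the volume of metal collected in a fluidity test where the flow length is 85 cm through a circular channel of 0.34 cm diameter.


Formula: V = pi * (d/2)^2 * L  (cylinder volume)
Radius = 0.34/2 = 0.17 cm
V = pi * 0.17^2 * 85 = 7.7173 cm^3

Final answer: 7.7173 cm^3


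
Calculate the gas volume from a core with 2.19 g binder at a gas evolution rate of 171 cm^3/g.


Formula: V_gas = W_binder * gas_evolution_rate
V = 2.19 g * 171 cm^3/g = 374.4900 cm^3

Answer: 374.4900 cm^3


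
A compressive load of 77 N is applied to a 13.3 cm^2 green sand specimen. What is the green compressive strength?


Formula: Compressive Strength = Force / Area
Strength = 77 N / 13.3 cm^2 = 5.7895 N/cm^2

Answer: 5.7895 N/cm^2


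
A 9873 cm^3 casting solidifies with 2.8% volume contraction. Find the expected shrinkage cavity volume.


Formula: V_shrink = V_casting * shrinkage_pct / 100
V_shrink = 9873 cm^3 * 2.8 / 100 = 276.4440 cm^3

Final answer: 276.4440 cm^3


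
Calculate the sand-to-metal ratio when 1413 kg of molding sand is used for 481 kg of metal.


Formula: Sand-to-Metal Ratio = W_sand / W_metal
Ratio = 1413 kg / 481 kg = 2.9376

Answer: 2.9376


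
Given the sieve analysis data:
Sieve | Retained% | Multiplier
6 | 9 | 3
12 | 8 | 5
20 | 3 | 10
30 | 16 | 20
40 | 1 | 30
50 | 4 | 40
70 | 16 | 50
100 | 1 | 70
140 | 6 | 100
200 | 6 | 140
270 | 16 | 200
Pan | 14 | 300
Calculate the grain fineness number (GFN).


Formula: GFN = sum(pct * multiplier) / sum(pct)
sum(pct * multiplier) = 10317
sum(pct) = 100
GFN = 10317 / 100 = 103.17


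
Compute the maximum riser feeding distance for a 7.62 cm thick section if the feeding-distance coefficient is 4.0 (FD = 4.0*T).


Formula: FD = 4.0 * T  (riser feeding-distance rule)
FD = 4.0 * 7.62 cm = 30.4800 cm

Answer: 30.4800 cm


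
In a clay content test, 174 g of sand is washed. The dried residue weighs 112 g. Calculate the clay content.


Formula: Clay% = (W_total - W_washed) / W_total * 100
Clay mass = 174 - 112 = 62 g
Clay% = 62 / 174 * 100 = 35.6322%

Final answer: 35.6322%


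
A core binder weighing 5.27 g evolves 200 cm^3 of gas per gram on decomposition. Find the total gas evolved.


Formula: V_gas = W_binder * gas_evolution_rate
V = 5.27 g * 200 cm^3/g = 1054.0000 cm^3


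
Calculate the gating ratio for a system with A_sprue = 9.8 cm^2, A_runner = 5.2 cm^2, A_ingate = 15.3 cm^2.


Sprue:Runner:Ingate = 1 : 5.2/9.8 : 15.3/9.8 = 1:0.53:1.56


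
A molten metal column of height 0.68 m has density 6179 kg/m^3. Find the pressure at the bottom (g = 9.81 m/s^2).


Formula: P = rho * g * h
rho * g = 6179 * 9.81 = 60615.99 N/m^3
P = 60615.99 * 0.68 = 41218.8732 Pa

41218.8732 Pa


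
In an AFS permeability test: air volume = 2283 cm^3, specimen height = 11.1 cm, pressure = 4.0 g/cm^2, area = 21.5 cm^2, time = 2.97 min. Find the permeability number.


Formula: Permeability Number P = (V * H) / (p * A * t)
Numerator: V * H = 2283 * 11.1 = 25341.3
Denominator: p * A * t = 4.0 * 21.5 * 2.97 = 255.42
P = 25341.3 / 255.42 = 99.2142

99.2142


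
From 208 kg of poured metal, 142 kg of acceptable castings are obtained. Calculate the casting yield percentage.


Formula: Casting Yield = (W_good / W_total) * 100
Yield = (142 kg / 208 kg) * 100 = 68.2692%


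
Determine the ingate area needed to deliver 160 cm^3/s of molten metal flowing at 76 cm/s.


Formula: A_ingate = Q / v  (continuity equation)
A = 160 cm^3/s / 76 cm/s = 2.1053 cm^2

2.1053 cm^2


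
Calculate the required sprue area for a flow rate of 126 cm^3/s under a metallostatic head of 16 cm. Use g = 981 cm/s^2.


Formula: v = sqrt(2*g*h), A = Q/v
Velocity: v = sqrt(2 * 981 * 16) = sqrt(31392) = 177.1779 cm/s
Sprue area: A = Q / v = 126 / 177.1779 = 0.7111 cm^2

Final answer: 0.7111 cm^2


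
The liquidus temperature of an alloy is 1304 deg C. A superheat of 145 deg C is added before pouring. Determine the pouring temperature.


Formula: T_pour = T_melt + Superheat
T_pour = 1304 + 145 = 1449 deg C


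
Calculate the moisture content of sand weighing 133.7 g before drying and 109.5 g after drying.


Formula: MC = (W_wet - W_dry) / W_wet * 100
Water mass = 133.7 - 109.5 = 24.2 g
MC = 24.2 / 133.7 * 100 = 18.1002%


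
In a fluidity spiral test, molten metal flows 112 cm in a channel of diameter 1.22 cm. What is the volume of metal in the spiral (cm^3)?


Formula: V = pi * (d/2)^2 * L  (cylinder volume)
Radius = 1.22/2 = 0.61 cm
V = pi * 0.61^2 * 112 = 130.9265 cm^3

Answer: 130.9265 cm^3


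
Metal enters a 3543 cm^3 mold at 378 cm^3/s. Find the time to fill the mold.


Formula: t_fill = V_mold / Q_flow
t = 3543 cm^3 / 378 cm^3/s = 9.3730 s

9.3730 s


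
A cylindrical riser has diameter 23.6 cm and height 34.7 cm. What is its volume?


Formula: V = pi * (D/2)^2 * H  (cylinder volume)
Radius = D/2 = 23.6/2 = 11.8 cm
V = pi * 11.8^2 * 34.7 = 15179.0070 cm^3

Final answer: 15179.0070 cm^3


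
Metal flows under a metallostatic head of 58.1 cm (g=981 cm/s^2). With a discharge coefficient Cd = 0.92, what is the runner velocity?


Formula: v = Cd * sqrt(2 * g * h)  (Torricelli with discharge coefficient)
2*g*h = 2 * 981 * 58.1 = 113992.2 cm^2/s^2
sqrt(113992.2) = 337.62731 cm/s
v = 0.92 * 337.62731 = 310.6171 cm/s

310.6171 cm/s


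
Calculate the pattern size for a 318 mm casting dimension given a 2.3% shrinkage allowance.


Formula: L_pattern = L_casting * (1 + shrinkage_rate/100)
Shrinkage factor = 1 + 2.3/100 = 1.023
L_pattern = 318 mm * 1.023 = 325.3140 mm


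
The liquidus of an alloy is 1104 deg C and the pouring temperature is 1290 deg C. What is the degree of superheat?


Formula: Superheat = T_pour - T_melt
Superheat = 1290 - 1104 = 186 deg C

186 deg C


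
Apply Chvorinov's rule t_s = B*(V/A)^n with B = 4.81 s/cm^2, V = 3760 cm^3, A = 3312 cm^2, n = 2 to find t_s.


Formula: t_s = B * (V/A)^n  (Chvorinov's rule, n=2)
Modulus M = V/A = 3760/3312 = 1.135266 cm
M^2 = 1.135266^2 = 1.288829 cm^2
t_s = 4.81 * 1.288829 = 6.1993 s

Final answer: 6.1993 s


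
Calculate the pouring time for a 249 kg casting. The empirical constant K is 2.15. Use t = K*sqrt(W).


Formula: t = K * sqrt(W)
sqrt(W) = sqrt(249) = 15.77973
t = 2.15 * 15.77973 = 33.9264 s

Final answer: 33.9264 s


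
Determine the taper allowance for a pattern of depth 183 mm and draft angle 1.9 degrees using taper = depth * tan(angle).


Formula: taper = depth * tan(draft_angle)
tan(1.9 deg) = 0.0331734
taper = 183 mm * 0.0331734 = 6.0707 mm

6.0707 mm


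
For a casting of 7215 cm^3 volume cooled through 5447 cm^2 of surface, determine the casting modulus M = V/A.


Formula: Casting Modulus M = V / A
M = 7215 cm^3 / 5447 cm^2 = 1.3246 cm


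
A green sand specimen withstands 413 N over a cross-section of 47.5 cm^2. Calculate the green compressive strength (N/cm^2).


Formula: Compressive Strength = Force / Area
Strength = 413 N / 47.5 cm^2 = 8.6947 N/cm^2

Answer: 8.6947 N/cm^2


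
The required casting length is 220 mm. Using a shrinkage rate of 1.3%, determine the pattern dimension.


Formula: L_pattern = L_casting * (1 + shrinkage_rate/100)
Shrinkage factor = 1 + 1.3/100 = 1.013
L_pattern = 220 mm * 1.013 = 222.8600 mm


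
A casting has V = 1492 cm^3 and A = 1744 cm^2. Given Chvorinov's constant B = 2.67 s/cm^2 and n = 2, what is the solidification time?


Formula: t_s = B * (V/A)^n  (Chvorinov's rule, n=2)
Modulus M = V/A = 1492/1744 = 0.855505 cm
M^2 = 0.855505^2 = 0.731889 cm^2
t_s = 2.67 * 0.731889 = 1.9541 s

Answer: 1.9541 s


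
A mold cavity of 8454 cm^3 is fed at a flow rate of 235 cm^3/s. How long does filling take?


Formula: t_fill = V_mold / Q_flow
t = 8454 cm^3 / 235 cm^3/s = 35.9745 s


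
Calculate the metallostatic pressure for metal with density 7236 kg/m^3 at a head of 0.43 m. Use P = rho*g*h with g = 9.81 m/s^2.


Formula: P = rho * g * h
rho * g = 7236 * 9.81 = 70985.16 N/m^3
P = 70985.16 * 0.43 = 30523.6188 Pa


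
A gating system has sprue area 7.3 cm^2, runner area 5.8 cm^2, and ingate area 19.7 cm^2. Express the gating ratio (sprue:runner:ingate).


Sprue:Runner:Ingate = 1 : 5.8/7.3 : 19.7/7.3 = 1:0.79:2.70


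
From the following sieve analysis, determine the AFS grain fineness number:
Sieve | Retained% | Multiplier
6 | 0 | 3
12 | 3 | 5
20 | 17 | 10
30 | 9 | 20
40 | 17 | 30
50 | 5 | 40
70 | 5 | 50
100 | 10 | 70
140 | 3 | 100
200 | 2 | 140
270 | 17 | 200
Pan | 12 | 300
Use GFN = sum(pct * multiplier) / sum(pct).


Formula: GFN = sum(pct * multiplier) / sum(pct)
sum(pct * multiplier) = 9605
sum(pct) = 100
GFN = 9605 / 100 = 96.05

96.05


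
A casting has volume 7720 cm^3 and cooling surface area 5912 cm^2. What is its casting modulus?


Formula: Casting Modulus M = V / A
M = 7720 cm^3 / 5912 cm^2 = 1.3058 cm

1.3058 cm


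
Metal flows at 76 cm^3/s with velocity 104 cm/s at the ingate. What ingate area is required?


Formula: A_ingate = Q / v  (continuity equation)
A = 76 cm^3/s / 104 cm/s = 0.7308 cm^2

Final answer: 0.7308 cm^2


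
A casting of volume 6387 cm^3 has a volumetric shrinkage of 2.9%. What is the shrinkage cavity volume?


Formula: V_shrink = V_casting * shrinkage_pct / 100
V_shrink = 6387 cm^3 * 2.9 / 100 = 185.2230 cm^3

Final answer: 185.2230 cm^3


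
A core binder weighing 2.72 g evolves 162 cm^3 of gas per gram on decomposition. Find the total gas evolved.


Formula: V_gas = W_binder * gas_evolution_rate
V = 2.72 g * 162 cm^3/g = 440.6400 cm^3

440.6400 cm^3


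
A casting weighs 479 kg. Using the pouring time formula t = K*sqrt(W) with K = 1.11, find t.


Formula: t = K * sqrt(W)
sqrt(W) = sqrt(479) = 21.88607
t = 1.11 * 21.88607 = 24.2935 s

Final answer: 24.2935 s


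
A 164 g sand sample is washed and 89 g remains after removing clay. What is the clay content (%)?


Formula: Clay% = (W_total - W_washed) / W_total * 100
Clay mass = 164 - 89 = 75 g
Clay% = 75 / 164 * 100 = 45.7317%

45.7317%


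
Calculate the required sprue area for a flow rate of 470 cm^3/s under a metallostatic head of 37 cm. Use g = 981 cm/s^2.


Formula: v = sqrt(2*g*h), A = Q/v
Velocity: v = sqrt(2 * 981 * 37) = sqrt(72594) = 269.4327 cm/s
Sprue area: A = Q / v = 470 / 269.4327 = 1.7444 cm^2


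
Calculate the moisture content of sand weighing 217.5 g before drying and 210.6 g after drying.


Formula: MC = (W_wet - W_dry) / W_wet * 100
Water mass = 217.5 - 210.6 = 6.9 g
MC = 6.9 / 217.5 * 100 = 3.1724%


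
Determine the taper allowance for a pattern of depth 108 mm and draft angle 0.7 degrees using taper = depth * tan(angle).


Formula: taper = depth * tan(draft_angle)
tan(0.7 deg) = 0.0122179
taper = 108 mm * 0.0122179 = 1.3195 mm

1.3195 mm


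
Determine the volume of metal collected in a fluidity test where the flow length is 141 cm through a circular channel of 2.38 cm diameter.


Formula: V = pi * (d/2)^2 * L  (cylinder volume)
Radius = 2.38/2 = 1.19 cm
V = pi * 1.19^2 * 141 = 627.2821 cm^3

627.2821 cm^3


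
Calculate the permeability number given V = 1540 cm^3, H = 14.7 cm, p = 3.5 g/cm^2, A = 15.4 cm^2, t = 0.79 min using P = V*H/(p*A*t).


Formula: Permeability Number P = (V * H) / (p * A * t)
Numerator: V * H = 1540 * 14.7 = 22638.0
Denominator: p * A * t = 3.5 * 15.4 * 0.79 = 42.581
P = 22638.0 / 42.581 = 531.6456

Final answer: 531.6456


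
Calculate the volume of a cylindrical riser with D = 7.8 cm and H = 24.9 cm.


Formula: V = pi * (D/2)^2 * H  (cylinder volume)
Radius = D/2 = 7.8/2 = 3.9 cm
V = pi * 3.9^2 * 24.9 = 1189.8122 cm^3


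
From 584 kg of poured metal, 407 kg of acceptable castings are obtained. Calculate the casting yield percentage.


Formula: Casting Yield = (W_good / W_total) * 100
Yield = (407 kg / 584 kg) * 100 = 69.6918%

Final answer: 69.6918%


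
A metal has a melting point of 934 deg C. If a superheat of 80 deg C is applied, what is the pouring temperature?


Formula: T_pour = T_melt + Superheat
T_pour = 934 + 80 = 1014 deg C


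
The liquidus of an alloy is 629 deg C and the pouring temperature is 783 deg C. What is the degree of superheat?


Formula: Superheat = T_pour - T_melt
Superheat = 783 - 629 = 154 deg C

Final answer: 154 deg C


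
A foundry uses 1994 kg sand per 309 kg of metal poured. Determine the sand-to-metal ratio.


Formula: Sand-to-Metal Ratio = W_sand / W_metal
Ratio = 1994 kg / 309 kg = 6.4531

6.4531


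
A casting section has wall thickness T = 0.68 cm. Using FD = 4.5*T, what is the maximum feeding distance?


Formula: FD = 4.5 * T  (riser feeding-distance rule)
FD = 4.5 * 0.68 cm = 3.0600 cm

Answer: 3.0600 cm


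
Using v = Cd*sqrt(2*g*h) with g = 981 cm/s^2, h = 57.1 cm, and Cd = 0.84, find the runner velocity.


Formula: v = Cd * sqrt(2 * g * h)  (Torricelli with discharge coefficient)
2*g*h = 2 * 981 * 57.1 = 112030.2 cm^2/s^2
sqrt(112030.2) = 334.70913 cm/s
v = 0.84 * 334.70913 = 281.1557 cm/s

Answer: 281.1557 cm/s


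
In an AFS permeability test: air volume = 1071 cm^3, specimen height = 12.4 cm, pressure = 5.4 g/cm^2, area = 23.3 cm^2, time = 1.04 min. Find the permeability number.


Formula: Permeability Number P = (V * H) / (p * A * t)
Numerator: V * H = 1071 * 12.4 = 13280.4
Denominator: p * A * t = 5.4 * 23.3 * 1.04 = 130.8528
P = 13280.4 / 130.8528 = 101.4911

Answer: 101.4911


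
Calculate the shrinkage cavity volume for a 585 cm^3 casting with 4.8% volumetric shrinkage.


Formula: V_shrink = V_casting * shrinkage_pct / 100
V_shrink = 585 cm^3 * 4.8 / 100 = 28.0800 cm^3

Answer: 28.0800 cm^3


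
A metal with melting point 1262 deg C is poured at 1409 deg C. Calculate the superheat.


Formula: Superheat = T_pour - T_melt
Superheat = 1409 - 1262 = 147 deg C

Final answer: 147 deg C


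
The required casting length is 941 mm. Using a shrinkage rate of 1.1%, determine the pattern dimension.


Formula: L_pattern = L_casting * (1 + shrinkage_rate/100)
Shrinkage factor = 1 + 1.1/100 = 1.011
L_pattern = 941 mm * 1.011 = 951.3510 mm

Final answer: 951.3510 mm


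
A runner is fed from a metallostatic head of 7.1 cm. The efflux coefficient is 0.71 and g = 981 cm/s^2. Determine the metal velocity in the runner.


Formula: v = Cd * sqrt(2 * g * h)  (Torricelli with discharge coefficient)
2*g*h = 2 * 981 * 7.1 = 13930.2 cm^2/s^2
sqrt(13930.2) = 118.02627 cm/s
v = 0.71 * 118.02627 = 83.7987 cm/s


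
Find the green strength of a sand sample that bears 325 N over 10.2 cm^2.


Formula: Compressive Strength = Force / Area
Strength = 325 N / 10.2 cm^2 = 31.8627 N/cm^2

31.8627 N/cm^2


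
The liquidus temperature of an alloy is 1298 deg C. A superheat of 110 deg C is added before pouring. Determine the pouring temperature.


Formula: T_pour = T_melt + Superheat
T_pour = 1298 + 110 = 1408 deg C


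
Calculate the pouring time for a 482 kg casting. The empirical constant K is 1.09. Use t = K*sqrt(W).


Formula: t = K * sqrt(W)
sqrt(W) = sqrt(482) = 21.95450
t = 1.09 * 21.95450 = 23.9304 s


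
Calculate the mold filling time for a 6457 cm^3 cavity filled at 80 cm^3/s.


Formula: t_fill = V_mold / Q_flow
t = 6457 cm^3 / 80 cm^3/s = 80.7125 s

Answer: 80.7125 s


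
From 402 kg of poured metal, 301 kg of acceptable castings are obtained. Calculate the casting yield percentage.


Formula: Casting Yield = (W_good / W_total) * 100
Yield = (301 kg / 402 kg) * 100 = 74.8756%

Final answer: 74.8756%


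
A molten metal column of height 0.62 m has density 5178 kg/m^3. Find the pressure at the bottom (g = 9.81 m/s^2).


Formula: P = rho * g * h
rho * g = 5178 * 9.81 = 50796.18 N/m^3
P = 50796.18 * 0.62 = 31493.6316 Pa

Final answer: 31493.6316 Pa


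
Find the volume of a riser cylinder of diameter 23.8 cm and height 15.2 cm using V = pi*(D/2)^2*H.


Formula: V = pi * (D/2)^2 * H  (cylinder volume)
Radius = D/2 = 23.8/2 = 11.9 cm
V = pi * 11.9^2 * 15.2 = 6762.1902 cm^3

6762.1902 cm^3


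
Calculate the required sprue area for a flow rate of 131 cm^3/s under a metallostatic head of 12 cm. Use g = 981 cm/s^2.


Formula: v = sqrt(2*g*h), A = Q/v
Velocity: v = sqrt(2 * 981 * 12) = sqrt(23544) = 153.4405 cm/s
Sprue area: A = Q / v = 131 / 153.4405 = 0.8538 cm^2

Final answer: 0.8538 cm^2


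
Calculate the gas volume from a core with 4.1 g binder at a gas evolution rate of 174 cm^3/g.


Formula: V_gas = W_binder * gas_evolution_rate
V = 4.1 g * 174 cm^3/g = 713.4000 cm^3

713.4000 cm^3


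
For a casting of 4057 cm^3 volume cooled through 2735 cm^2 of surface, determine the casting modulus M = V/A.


Formula: Casting Modulus M = V / A
M = 4057 cm^3 / 2735 cm^2 = 1.4834 cm

Answer: 1.4834 cm


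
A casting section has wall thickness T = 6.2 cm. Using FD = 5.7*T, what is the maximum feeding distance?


Formula: FD = 5.7 * T  (riser feeding-distance rule)
FD = 5.7 * 6.2 cm = 35.3400 cm

Final answer: 35.3400 cm


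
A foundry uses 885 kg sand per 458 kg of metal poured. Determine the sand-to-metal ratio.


Formula: Sand-to-Metal Ratio = W_sand / W_metal
Ratio = 885 kg / 458 kg = 1.9323


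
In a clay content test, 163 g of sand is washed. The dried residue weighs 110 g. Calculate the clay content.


Formula: Clay% = (W_total - W_washed) / W_total * 100
Clay mass = 163 - 110 = 53 g
Clay% = 53 / 163 * 100 = 32.5153%

Final answer: 32.5153%


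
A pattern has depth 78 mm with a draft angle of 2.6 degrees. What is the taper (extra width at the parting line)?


Formula: taper = depth * tan(draft_angle)
tan(2.6 deg) = 0.0454097
taper = 78 mm * 0.0454097 = 3.5420 mm

Answer: 3.5420 mm


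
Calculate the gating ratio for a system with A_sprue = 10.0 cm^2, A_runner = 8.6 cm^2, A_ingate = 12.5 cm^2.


Sprue:Runner:Ingate = 1 : 8.6/10.0 : 12.5/10.0 = 1:0.86:1.25

Answer: 1:0.86:1.25


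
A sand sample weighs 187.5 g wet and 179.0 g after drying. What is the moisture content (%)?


Formula: MC = (W_wet - W_dry) / W_wet * 100
Water mass = 187.5 - 179.0 = 8.5 g
MC = 8.5 / 187.5 * 100 = 4.5333%

Answer: 4.5333%


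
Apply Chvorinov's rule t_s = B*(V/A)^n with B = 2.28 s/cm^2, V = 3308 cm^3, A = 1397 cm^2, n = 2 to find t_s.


Formula: t_s = B * (V/A)^n  (Chvorinov's rule, n=2)
Modulus M = V/A = 3308/1397 = 2.367931 cm
M^2 = 2.367931^2 = 5.607097 cm^2
t_s = 2.28 * 5.607097 = 12.7842 s


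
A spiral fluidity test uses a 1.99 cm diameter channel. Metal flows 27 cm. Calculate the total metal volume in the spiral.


Formula: V = pi * (d/2)^2 * L  (cylinder volume)
Radius = 1.99/2 = 0.995 cm
V = pi * 0.995^2 * 27 = 83.9769 cm^3

83.9769 cm^3


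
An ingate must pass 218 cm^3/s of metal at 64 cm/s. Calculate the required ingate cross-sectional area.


Formula: A_ingate = Q / v  (continuity equation)
A = 218 cm^3/s / 64 cm/s = 3.4062 cm^2

Answer: 3.4062 cm^2


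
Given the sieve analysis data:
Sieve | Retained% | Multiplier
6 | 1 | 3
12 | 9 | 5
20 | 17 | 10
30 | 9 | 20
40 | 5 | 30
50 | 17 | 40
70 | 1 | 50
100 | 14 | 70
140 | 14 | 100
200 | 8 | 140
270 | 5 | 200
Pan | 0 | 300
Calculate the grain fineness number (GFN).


Formula: GFN = sum(pct * multiplier) / sum(pct)
sum(pct * multiplier) = 5778
sum(pct) = 100
GFN = 5778 / 100 = 57.78

Final answer: 57.78


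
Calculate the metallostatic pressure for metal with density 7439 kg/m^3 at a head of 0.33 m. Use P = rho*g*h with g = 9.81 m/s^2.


Formula: P = rho * g * h
rho * g = 7439 * 9.81 = 72976.59 N/m^3
P = 72976.59 * 0.33 = 24082.2747 Pa

24082.2747 Pa


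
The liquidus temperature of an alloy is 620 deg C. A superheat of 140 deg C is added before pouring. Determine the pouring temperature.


Formula: T_pour = T_melt + Superheat
T_pour = 620 + 140 = 760 deg C


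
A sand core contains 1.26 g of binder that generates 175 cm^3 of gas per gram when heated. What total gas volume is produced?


Formula: V_gas = W_binder * gas_evolution_rate
V = 1.26 g * 175 cm^3/g = 220.5000 cm^3

Answer: 220.5000 cm^3


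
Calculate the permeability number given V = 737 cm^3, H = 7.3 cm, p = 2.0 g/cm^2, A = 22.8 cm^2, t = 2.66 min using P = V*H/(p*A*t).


Formula: Permeability Number P = (V * H) / (p * A * t)
Numerator: V * H = 737 * 7.3 = 5380.1
Denominator: p * A * t = 2.0 * 22.8 * 2.66 = 121.296
P = 5380.1 / 121.296 = 44.3551

Answer: 44.3551


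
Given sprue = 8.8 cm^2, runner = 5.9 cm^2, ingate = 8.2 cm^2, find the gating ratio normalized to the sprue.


Sprue:Runner:Ingate = 1 : 5.9/8.8 : 8.2/8.8 = 1:0.67:0.93


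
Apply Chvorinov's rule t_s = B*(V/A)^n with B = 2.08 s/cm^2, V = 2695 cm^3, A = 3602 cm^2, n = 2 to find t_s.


Formula: t_s = B * (V/A)^n  (Chvorinov's rule, n=2)
Modulus M = V/A = 2695/3602 = 0.748195 cm
M^2 = 0.748195^2 = 0.559796 cm^2
t_s = 2.08 * 0.559796 = 1.1644 s

Answer: 1.1644 s


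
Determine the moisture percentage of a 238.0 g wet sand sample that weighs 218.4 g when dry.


Formula: MC = (W_wet - W_dry) / W_wet * 100
Water mass = 238.0 - 218.4 = 19.6 g
MC = 19.6 / 238.0 * 100 = 8.2353%


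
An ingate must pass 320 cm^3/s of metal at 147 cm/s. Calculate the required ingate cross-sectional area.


Formula: A_ingate = Q / v  (continuity equation)
A = 320 cm^3/s / 147 cm/s = 2.1769 cm^2


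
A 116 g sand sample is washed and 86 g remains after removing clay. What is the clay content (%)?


Formula: Clay% = (W_total - W_washed) / W_total * 100
Clay mass = 116 - 86 = 30 g
Clay% = 30 / 116 * 100 = 25.8621%

25.8621%


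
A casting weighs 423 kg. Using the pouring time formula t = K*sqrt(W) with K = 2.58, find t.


Formula: t = K * sqrt(W)
sqrt(W) = sqrt(423) = 20.56696
t = 2.58 * 20.56696 = 53.0628 s

53.0628 s


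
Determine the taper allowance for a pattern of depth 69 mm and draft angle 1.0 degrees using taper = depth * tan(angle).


Formula: taper = depth * tan(draft_angle)
tan(1.0 deg) = 0.0174551
taper = 69 mm * 0.0174551 = 1.2044 mm

1.2044 mm


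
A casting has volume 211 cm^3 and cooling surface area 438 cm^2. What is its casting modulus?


Formula: Casting Modulus M = V / A
M = 211 cm^3 / 438 cm^2 = 0.4817 cm

Final answer: 0.4817 cm


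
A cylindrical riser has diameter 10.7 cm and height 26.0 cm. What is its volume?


Formula: V = pi * (D/2)^2 * H  (cylinder volume)
Radius = D/2 = 10.7/2 = 5.35 cm
V = pi * 5.35^2 * 26.0 = 2337.9261 cm^3


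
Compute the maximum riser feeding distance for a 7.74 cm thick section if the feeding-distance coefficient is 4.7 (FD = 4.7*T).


Formula: FD = 4.7 * T  (riser feeding-distance rule)
FD = 4.7 * 7.74 cm = 36.3780 cm

36.3780 cm


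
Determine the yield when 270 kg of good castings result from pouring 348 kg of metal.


Formula: Casting Yield = (W_good / W_total) * 100
Yield = (270 kg / 348 kg) * 100 = 77.5862%

Final answer: 77.5862%


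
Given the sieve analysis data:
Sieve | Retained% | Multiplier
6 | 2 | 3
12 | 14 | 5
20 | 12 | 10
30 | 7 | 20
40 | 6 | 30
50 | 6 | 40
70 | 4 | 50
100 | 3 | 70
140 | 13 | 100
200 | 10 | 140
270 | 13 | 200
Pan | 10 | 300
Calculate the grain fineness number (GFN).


Formula: GFN = sum(pct * multiplier) / sum(pct)
sum(pct * multiplier) = 9466
sum(pct) = 100
GFN = 9466 / 100 = 94.66

Answer: 94.66


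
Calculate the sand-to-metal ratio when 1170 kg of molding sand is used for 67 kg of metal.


Formula: Sand-to-Metal Ratio = W_sand / W_metal
Ratio = 1170 kg / 67 kg = 17.4627

Final answer: 17.4627


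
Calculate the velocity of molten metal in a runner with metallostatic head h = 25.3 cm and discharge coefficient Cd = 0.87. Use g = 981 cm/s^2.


Formula: v = Cd * sqrt(2 * g * h)  (Torricelli with discharge coefficient)
2*g*h = 2 * 981 * 25.3 = 49638.6 cm^2/s^2
sqrt(49638.6) = 222.79722 cm/s
v = 0.87 * 222.79722 = 193.8336 cm/s

193.8336 cm/s


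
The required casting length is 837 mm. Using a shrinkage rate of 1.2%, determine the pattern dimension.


Formula: L_pattern = L_casting * (1 + shrinkage_rate/100)
Shrinkage factor = 1 + 1.2/100 = 1.012
L_pattern = 837 mm * 1.012 = 847.0440 mm

Answer: 847.0440 mm


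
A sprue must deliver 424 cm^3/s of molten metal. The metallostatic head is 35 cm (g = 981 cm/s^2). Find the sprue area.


Formula: v = sqrt(2*g*h), A = Q/v
Velocity: v = sqrt(2 * 981 * 35) = sqrt(68670) = 262.0496 cm/s
Sprue area: A = Q / v = 424 / 262.0496 = 1.6180 cm^2

Final answer: 1.6180 cm^2


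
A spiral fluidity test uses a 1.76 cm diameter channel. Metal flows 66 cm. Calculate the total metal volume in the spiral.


Formula: V = pi * (d/2)^2 * L  (cylinder volume)
Radius = 1.76/2 = 0.88 cm
V = pi * 0.88^2 * 66 = 160.5681 cm^3

160.5681 cm^3


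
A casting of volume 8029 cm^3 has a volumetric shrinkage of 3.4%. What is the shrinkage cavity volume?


Formula: V_shrink = V_casting * shrinkage_pct / 100
V_shrink = 8029 cm^3 * 3.4 / 100 = 272.9860 cm^3

272.9860 cm^3


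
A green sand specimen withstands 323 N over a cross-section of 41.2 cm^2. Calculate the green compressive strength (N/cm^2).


Formula: Compressive Strength = Force / Area
Strength = 323 N / 41.2 cm^2 = 7.8398 N/cm^2


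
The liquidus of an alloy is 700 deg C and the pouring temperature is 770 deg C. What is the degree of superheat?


Formula: Superheat = T_pour - T_melt
Superheat = 770 - 700 = 70 deg C

Final answer: 70 deg C


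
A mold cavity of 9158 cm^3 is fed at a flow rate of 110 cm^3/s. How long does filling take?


Formula: t_fill = V_mold / Q_flow
t = 9158 cm^3 / 110 cm^3/s = 83.2545 s

83.2545 s


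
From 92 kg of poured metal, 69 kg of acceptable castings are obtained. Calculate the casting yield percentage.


Formula: Casting Yield = (W_good / W_total) * 100
Yield = (69 kg / 92 kg) * 100 = 75.0000%

Final answer: 75.0000%


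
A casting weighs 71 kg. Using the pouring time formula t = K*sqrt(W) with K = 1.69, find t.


Formula: t = K * sqrt(W)
sqrt(W) = sqrt(71) = 8.42615
t = 1.69 * 8.42615 = 14.2402 s

Final answer: 14.2402 s
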